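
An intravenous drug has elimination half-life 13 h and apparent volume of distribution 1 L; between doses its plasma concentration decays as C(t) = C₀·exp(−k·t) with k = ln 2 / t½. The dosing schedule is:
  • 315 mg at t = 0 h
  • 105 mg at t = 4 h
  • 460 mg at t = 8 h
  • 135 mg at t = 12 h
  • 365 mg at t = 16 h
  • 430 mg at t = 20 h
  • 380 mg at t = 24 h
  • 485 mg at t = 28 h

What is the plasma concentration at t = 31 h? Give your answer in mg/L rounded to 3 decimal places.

k = ln 2 / 13 = 0.05332 per h
Dose 1 (315 mg at t=0 h): 315·exp(−0.05332·31) = 60.321 mg/L
Dose 2 (105 mg at t=4 h): 105·exp(−0.05332·27) = 24.887 mg/L
Dose 3 (460 mg at t=8 h): 460·exp(−0.05332·23) = 134.948 mg/L
Dose 4 (135 mg at t=12 h): 135·exp(−0.05332·19) = 49.019 mg/L
Dose 5 (365 mg at t=16 h): 365·exp(−0.05332·15) = 164.040 mg/L
Dose 6 (430 mg at t=20 h): 430·exp(−0.05332·11) = 239.194 mg/L
Dose 7 (380 mg at t=24 h): 380·exp(−0.05332·7) = 261.632 mg/L
Dose 8 (485 mg at t=28 h): 485·exp(−0.05332·3) = 413.307 mg/L
C(31) = 60.321 + 24.887 + 134.948 + 49.019 + 164.040 + 239.194 + 261.632 + 413.307 = 1347.349 mg/L

1347.349 mg/L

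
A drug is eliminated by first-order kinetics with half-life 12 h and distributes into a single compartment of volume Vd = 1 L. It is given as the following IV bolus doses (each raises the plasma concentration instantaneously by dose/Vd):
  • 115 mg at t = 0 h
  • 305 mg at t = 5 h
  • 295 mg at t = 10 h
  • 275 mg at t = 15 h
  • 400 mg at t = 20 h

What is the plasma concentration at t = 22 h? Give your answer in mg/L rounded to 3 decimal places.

833.917 mg/L

k = ln 2 / 12 = 0.05776 per h
Dose 1 (115 mg at t=0 h): 115·exp(−0.05776·22) = 32.271 mg/L
Dose 2 (305 mg at t=5 h): 305·exp(−0.05776·17) = 114.246 mg/L
Dose 3 (295 mg at t=10 h): 295·exp(−0.05776·12) = 147.500 mg/L
Dose 4 (275 mg at t=15 h): 275·exp(−0.05776·7) = 183.540 mg/L
Dose 5 (400 mg at t=20 h): 400·exp(−0.05776·2) = 356.359 mg/L
C(22) = 32.271 + 114.246 + 147.500 + 183.540 + 356.359 = 833.917 mg/L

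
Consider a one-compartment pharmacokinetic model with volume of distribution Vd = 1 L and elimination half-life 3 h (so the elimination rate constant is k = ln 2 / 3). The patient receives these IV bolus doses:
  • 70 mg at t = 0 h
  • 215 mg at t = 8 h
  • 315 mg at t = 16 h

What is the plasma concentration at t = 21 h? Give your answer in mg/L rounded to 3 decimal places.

110.431 mg/L

k = ln 2 / 3 = 0.23105 per h
Dose 1 (70 mg at t=0 h): 70·exp(−0.23105·21) = 0.547 mg/L
Dose 2 (215 mg at t=8 h): 215·exp(−0.23105·13) = 10.665 mg/L
Dose 3 (315 mg at t=16 h): 315·exp(−0.23105·5) = 99.219 mg/L
C(21) = 0.547 + 10.665 + 99.219 = 110.431 mg/L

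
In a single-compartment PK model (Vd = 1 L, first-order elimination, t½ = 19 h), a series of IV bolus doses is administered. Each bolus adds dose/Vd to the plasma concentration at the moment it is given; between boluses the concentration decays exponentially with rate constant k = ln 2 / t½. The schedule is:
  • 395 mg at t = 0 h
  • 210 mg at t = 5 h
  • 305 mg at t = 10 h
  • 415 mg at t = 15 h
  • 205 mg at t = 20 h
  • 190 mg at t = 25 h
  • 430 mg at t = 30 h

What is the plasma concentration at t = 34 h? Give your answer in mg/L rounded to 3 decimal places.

1153.191 mg/L

k = ln 2 / 19 = 0.03648 per h
Dose 1 (395 mg at t=0 h): 395·exp(−0.03648·34) = 114.265 mg/L
Dose 2 (210 mg at t=5 h): 210·exp(−0.03648·29) = 72.904 mg/L
Dose 3 (305 mg at t=10 h): 305·exp(−0.03648·24) = 127.072 mg/L
Dose 4 (415 mg at t=15 h): 415·exp(−0.03648·19) = 207.500 mg/L
Dose 5 (205 mg at t=20 h): 205·exp(−0.03648·14) = 123.011 mg/L
Dose 6 (190 mg at t=25 h): 190·exp(−0.03648·9) = 136.823 mg/L
Dose 7 (430 mg at t=30 h): 430·exp(−0.03648·4) = 371.615 mg/L
C(34) = 114.265 + 72.904 + 127.072 + 207.500 + 123.011 + 136.823 + 371.615 = 1153.191 mg/L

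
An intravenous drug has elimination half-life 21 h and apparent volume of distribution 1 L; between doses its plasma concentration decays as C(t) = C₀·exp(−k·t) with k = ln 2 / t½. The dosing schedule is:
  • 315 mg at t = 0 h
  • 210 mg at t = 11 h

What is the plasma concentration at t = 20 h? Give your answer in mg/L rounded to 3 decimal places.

k = ln 2 / 21 = 0.03301 per h
Dose 1 (315 mg at t=0 h): 315·exp(−0.03301·20) = 162.785 mg/L
Dose 2 (210 mg at t=11 h): 210·exp(−0.03301·9) = 156.029 mg/L
C(20) = 162.785 + 156.029 = 318.815 mg/L

318.815 mg/L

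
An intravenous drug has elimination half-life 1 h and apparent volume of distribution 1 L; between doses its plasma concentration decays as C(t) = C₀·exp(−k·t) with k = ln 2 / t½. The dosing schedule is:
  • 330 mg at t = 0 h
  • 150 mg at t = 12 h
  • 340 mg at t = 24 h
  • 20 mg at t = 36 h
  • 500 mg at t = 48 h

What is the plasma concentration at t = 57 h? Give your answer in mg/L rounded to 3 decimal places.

0.977 mg/L

k = ln 2 / 1 = 0.69315 per h
Dose 1 (330 mg at t=0 h): 330·exp(−0.69315·57) = 0.000 mg/L
Dose 2 (150 mg at t=12 h): 150·exp(−0.69315·45) = 0.000 mg/L
Dose 3 (340 mg at t=24 h): 340·exp(−0.69315·33) = 0.000 mg/L
Dose 4 (20 mg at t=36 h): 20·exp(−0.69315·21) = 0.000 mg/L
Dose 5 (500 mg at t=48 h): 500·exp(−0.69315·9) = 0.977 mg/L
C(57) = 0.000 + 0.000 + 0.000 + 0.000 + 0.977 = 0.977 mg/L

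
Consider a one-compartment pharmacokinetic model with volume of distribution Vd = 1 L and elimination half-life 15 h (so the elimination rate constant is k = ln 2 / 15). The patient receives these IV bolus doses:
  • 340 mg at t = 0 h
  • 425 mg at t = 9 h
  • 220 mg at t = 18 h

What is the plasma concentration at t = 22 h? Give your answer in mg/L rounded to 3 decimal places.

538.966 mg/L

k = ln 2 / 15 = 0.04621 per h
Dose 1 (340 mg at t=0 h): 340·exp(−0.04621·22) = 123.018 mg/L
Dose 2 (425 mg at t=9 h): 425·exp(−0.04621·13) = 233.075 mg/L
Dose 3 (220 mg at t=18 h): 220·exp(−0.04621·4) = 182.872 mg/L
C(22) = 123.018 + 233.075 + 182.872 = 538.966 mg/L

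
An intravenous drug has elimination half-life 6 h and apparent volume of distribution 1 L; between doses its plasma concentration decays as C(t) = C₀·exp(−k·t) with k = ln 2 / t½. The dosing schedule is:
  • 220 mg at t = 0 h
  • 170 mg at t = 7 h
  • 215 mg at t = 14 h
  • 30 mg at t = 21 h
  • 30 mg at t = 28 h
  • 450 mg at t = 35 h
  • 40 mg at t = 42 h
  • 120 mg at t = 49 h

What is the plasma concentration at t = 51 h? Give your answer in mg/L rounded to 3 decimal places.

187.954 mg/L

k = ln 2 / 6 = 0.11552 per h
Dose 1 (220 mg at t=0 h): 220·exp(−0.11552·51) = 0.608 mg/L
Dose 2 (170 mg at t=7 h): 170·exp(−0.11552·44) = 1.054 mg/L
Dose 3 (215 mg at t=14 h): 215·exp(−0.11552·37) = 2.993 mg/L
Dose 4 (30 mg at t=21 h): 30·exp(−0.11552·30) = 0.938 mg/L
Dose 5 (30 mg at t=28 h): 30·exp(−0.11552·23) = 2.105 mg/L
Dose 6 (450 mg at t=35 h): 450·exp(−0.11552·16) = 70.871 mg/L
Dose 7 (40 mg at t=42 h): 40·exp(−0.11552·9) = 14.142 mg/L
Dose 8 (120 mg at t=49 h): 120·exp(−0.11552·2) = 95.244 mg/L
C(51) = 0.608 + 1.054 + 2.993 + 0.938 + 2.105 + 70.871 + 14.142 + 95.244 = 187.954 mg/L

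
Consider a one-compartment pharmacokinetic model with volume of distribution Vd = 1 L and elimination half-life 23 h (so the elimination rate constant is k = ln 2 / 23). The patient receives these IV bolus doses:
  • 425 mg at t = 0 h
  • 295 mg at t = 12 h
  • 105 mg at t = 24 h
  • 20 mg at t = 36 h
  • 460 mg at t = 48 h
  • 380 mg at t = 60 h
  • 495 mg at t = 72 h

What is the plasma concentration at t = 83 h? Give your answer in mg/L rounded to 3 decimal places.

k = ln 2 / 23 = 0.03014 per h
Dose 1 (425 mg at t=0 h): 425·exp(−0.03014·83) = 34.839 mg/L
Dose 2 (295 mg at t=12 h): 295·exp(−0.03014·71) = 34.718 mg/L
Dose 3 (105 mg at t=24 h): 105·exp(−0.03014·59) = 17.741 mg/L
Dose 4 (20 mg at t=36 h): 20·exp(−0.03014·47) = 4.852 mg/L
Dose 5 (460 mg at t=48 h): 460·exp(−0.03014·35) = 160.202 mg/L
Dose 6 (380 mg at t=60 h): 380·exp(−0.03014·23) = 190.000 mg/L
Dose 7 (495 mg at t=72 h): 495·exp(−0.03014·11) = 355.332 mg/L
C(83) = 34.839 + 34.718 + 17.741 + 4.852 + 160.202 + 190.000 + 355.332 = 797.684 mg/L

797.684 mg/L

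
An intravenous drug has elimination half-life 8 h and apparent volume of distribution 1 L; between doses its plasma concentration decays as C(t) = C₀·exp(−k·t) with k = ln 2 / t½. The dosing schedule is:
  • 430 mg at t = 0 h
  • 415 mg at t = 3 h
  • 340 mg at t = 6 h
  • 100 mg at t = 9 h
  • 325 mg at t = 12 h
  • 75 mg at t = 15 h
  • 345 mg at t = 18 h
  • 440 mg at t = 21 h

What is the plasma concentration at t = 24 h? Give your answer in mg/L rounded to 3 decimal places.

913.480 mg/L

k = ln 2 / 8 = 0.08664 per h
Dose 1 (430 mg at t=0 h): 430·exp(−0.08664·24) = 53.750 mg/L
Dose 2 (415 mg at t=3 h): 415·exp(−0.08664·21) = 67.274 mg/L
Dose 3 (340 mg at t=6 h): 340·exp(−0.08664·18) = 71.476 mg/L
Dose 4 (100 mg at t=9 h): 100·exp(−0.08664·15) = 27.263 mg/L
Dose 5 (325 mg at t=12 h): 325·exp(−0.08664·12) = 114.905 mg/L
Dose 6 (75 mg at t=15 h): 75·exp(−0.08664·9) = 34.388 mg/L
Dose 7 (345 mg at t=18 h): 345·exp(−0.08664·6) = 205.138 mg/L
Dose 8 (440 mg at t=21 h): 440·exp(−0.08664·3) = 339.286 mg/L
C(24) = 53.750 + 67.274 + 71.476 + 27.263 + 114.905 + 34.388 + 205.138 + 339.286 = 913.480 mg/L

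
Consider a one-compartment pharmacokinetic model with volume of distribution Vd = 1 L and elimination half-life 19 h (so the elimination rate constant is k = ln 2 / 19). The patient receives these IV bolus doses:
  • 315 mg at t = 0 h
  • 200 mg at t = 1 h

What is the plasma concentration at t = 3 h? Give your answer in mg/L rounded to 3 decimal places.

468.272 mg/L

k = ln 2 / 19 = 0.03648 per h
Dose 1 (315 mg at t=0 h): 315·exp(−0.03648·3) = 282.345 mg/L
Dose 2 (200 mg at t=1 h): 200·exp(−0.03648·2) = 185.927 mg/L
C(3) = 282.345 + 185.927 = 468.272 mg/L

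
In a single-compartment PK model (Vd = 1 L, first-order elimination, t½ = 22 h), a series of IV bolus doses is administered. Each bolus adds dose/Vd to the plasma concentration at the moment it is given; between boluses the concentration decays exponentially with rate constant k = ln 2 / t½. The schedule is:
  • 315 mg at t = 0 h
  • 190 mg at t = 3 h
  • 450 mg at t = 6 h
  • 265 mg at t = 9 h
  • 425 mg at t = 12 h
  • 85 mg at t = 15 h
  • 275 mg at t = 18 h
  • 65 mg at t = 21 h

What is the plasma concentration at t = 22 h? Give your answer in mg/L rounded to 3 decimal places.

1393.415 mg/L

k = ln 2 / 22 = 0.03151 per h
Dose 1 (315 mg at t=0 h): 315·exp(−0.03151·22) = 157.500 mg/L
Dose 2 (190 mg at t=3 h): 190·exp(−0.03151·19) = 104.417 mg/L
Dose 3 (450 mg at t=6 h): 450·exp(−0.03151·16) = 271.820 mg/L
Dose 4 (265 mg at t=9 h): 265·exp(−0.03151·13) = 175.940 mg/L
Dose 5 (425 mg at t=12 h): 425·exp(−0.03151·10) = 310.140 mg/L
Dose 6 (85 mg at t=15 h): 85·exp(−0.03151·7) = 68.177 mg/L
Dose 7 (275 mg at t=18 h): 275·exp(−0.03151·4) = 242.438 mg/L
Dose 8 (65 mg at t=21 h): 65·exp(−0.03151·1) = 62.984 mg/L
C(22) = 157.500 + 104.417 + 271.820 + 175.940 + 310.140 + 68.177 + 242.438 + 62.984 = 1393.415 mg/L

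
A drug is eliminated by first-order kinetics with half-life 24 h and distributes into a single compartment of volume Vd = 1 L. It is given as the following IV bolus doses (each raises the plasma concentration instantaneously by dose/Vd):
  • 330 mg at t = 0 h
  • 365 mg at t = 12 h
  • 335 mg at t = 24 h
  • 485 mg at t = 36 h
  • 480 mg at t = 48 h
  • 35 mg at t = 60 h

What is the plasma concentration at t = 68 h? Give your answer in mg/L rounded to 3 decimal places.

702.376 mg/L

k = ln 2 / 24 = 0.02888 per h
Dose 1 (330 mg at t=0 h): 330·exp(−0.02888·68) = 46.302 mg/L
Dose 2 (365 mg at t=12 h): 365·exp(−0.02888·56) = 72.425 mg/L
Dose 3 (335 mg at t=24 h): 335·exp(−0.02888·44) = 94.006 mg/L
Dose 4 (485 mg at t=36 h): 485·exp(−0.02888·32) = 192.472 mg/L
Dose 5 (480 mg at t=48 h): 480·exp(−0.02888·20) = 269.391 mg/L
Dose 6 (35 mg at t=60 h): 35·exp(−0.02888·8) = 27.780 mg/L
C(68) = 46.302 + 72.425 + 94.006 + 192.472 + 269.391 + 27.780 = 702.376 mg/L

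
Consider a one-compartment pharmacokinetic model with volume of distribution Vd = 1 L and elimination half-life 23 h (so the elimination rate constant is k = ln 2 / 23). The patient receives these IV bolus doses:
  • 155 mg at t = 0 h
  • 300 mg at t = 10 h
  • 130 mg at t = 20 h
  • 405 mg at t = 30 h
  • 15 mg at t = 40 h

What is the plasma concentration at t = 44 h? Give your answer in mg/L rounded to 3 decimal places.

k = ln 2 / 23 = 0.03014 per h
Dose 1 (155 mg at t=0 h): 155·exp(−0.03014·44) = 41.157 mg/L
Dose 2 (300 mg at t=10 h): 300·exp(−0.03014·34) = 107.676 mg/L
Dose 3 (130 mg at t=20 h): 130·exp(−0.03014·24) = 63.070 mg/L
Dose 4 (405 mg at t=30 h): 405·exp(−0.03014·14) = 265.595 mg/L
Dose 5 (15 mg at t=40 h): 15·exp(−0.03014·4) = 13.297 mg/L
C(44) = 41.157 + 107.676 + 63.070 + 265.595 + 13.297 = 490.795 mg/L

490.795 mg/L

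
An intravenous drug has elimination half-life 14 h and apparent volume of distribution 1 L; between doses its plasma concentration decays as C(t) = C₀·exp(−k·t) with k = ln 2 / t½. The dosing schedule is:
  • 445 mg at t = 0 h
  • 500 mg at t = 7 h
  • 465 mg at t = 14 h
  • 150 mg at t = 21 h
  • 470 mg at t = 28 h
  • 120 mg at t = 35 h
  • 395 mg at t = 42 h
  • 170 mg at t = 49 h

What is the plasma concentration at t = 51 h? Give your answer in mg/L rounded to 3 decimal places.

k = ln 2 / 14 = 0.04951 per h
Dose 1 (445 mg at t=0 h): 445·exp(−0.04951·51) = 35.625 mg/L
Dose 2 (500 mg at t=7 h): 500·exp(−0.04951·44) = 56.608 mg/L
Dose 3 (465 mg at t=14 h): 465·exp(−0.04951·37) = 74.452 mg/L
Dose 4 (150 mg at t=21 h): 150·exp(−0.04951·30) = 33.965 mg/L
Dose 5 (470 mg at t=28 h): 470·exp(−0.04951·23) = 150.504 mg/L
Dose 6 (120 mg at t=35 h): 120·exp(−0.04951·16) = 54.343 mg/L
Dose 7 (395 mg at t=42 h): 395·exp(−0.04951·9) = 252.975 mg/L
Dose 8 (170 mg at t=49 h): 170·exp(−0.04951·2) = 153.973 mg/L
C(51) = 35.625 + 56.608 + 74.452 + 33.965 + 150.504 + 54.343 + 252.975 + 153.973 = 812.444 mg/L

812.444 mg/L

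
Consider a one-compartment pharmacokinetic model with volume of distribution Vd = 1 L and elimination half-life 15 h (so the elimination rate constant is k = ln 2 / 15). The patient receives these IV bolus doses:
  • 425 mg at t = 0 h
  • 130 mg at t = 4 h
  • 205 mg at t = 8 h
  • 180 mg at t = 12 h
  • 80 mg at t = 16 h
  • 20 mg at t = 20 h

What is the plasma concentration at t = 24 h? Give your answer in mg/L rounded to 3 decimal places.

464.944 mg/L

k = ln 2 / 15 = 0.04621 per h
Dose 1 (425 mg at t=0 h): 425·exp(−0.04621·24) = 140.198 mg/L
Dose 2 (130 mg at t=4 h): 130·exp(−0.04621·20) = 51.591 mg/L
Dose 3 (205 mg at t=8 h): 205·exp(−0.04621·16) = 97.871 mg/L
Dose 4 (180 mg at t=12 h): 180·exp(−0.04621·12) = 103.383 mg/L
Dose 5 (80 mg at t=16 h): 80·exp(−0.04621·8) = 55.277 mg/L
Dose 6 (20 mg at t=20 h): 20·exp(−0.04621·4) = 16.625 mg/L
C(24) = 140.198 + 51.591 + 97.871 + 103.383 + 55.277 + 16.625 = 464.944 mg/L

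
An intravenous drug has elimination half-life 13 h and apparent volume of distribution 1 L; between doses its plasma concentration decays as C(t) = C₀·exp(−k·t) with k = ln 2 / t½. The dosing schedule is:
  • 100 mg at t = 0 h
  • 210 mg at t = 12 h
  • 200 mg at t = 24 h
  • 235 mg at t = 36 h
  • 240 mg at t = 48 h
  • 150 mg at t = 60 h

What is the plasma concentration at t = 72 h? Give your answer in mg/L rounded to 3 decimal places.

k = ln 2 / 13 = 0.05332 per h
Dose 1 (100 mg at t=0 h): 100·exp(−0.05332·72) = 2.152 mg/L
Dose 2 (210 mg at t=12 h): 210·exp(−0.05332·60) = 8.567 mg/L
Dose 3 (200 mg at t=24 h): 200·exp(−0.05332·48) = 15.472 mg/L
Dose 4 (235 mg at t=36 h): 235·exp(−0.05332·36) = 34.470 mg/L
Dose 5 (240 mg at t=48 h): 240·exp(−0.05332·24) = 66.752 mg/L
Dose 6 (150 mg at t=60 h): 150·exp(−0.05332·12) = 79.107 mg/L
C(72) = 2.152 + 8.567 + 15.472 + 34.470 + 66.752 + 79.107 = 206.520 mg/L

206.520 mg/L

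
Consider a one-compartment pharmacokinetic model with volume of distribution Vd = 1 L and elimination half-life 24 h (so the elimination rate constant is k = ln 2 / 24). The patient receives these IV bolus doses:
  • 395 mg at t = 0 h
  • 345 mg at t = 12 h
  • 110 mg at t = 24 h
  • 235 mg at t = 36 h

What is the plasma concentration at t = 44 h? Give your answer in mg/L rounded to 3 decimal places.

k = ln 2 / 24 = 0.02888 per h
Dose 1 (395 mg at t=0 h): 395·exp(−0.02888·44) = 110.843 mg/L
Dose 2 (345 mg at t=12 h): 345·exp(−0.02888·32) = 136.913 mg/L
Dose 3 (110 mg at t=24 h): 110·exp(−0.02888·20) = 61.735 mg/L
Dose 4 (235 mg at t=36 h): 235·exp(−0.02888·8) = 186.520 mg/L
C(44) = 110.843 + 136.913 + 61.735 + 186.520 = 496.012 mg/L

496.012 mg/L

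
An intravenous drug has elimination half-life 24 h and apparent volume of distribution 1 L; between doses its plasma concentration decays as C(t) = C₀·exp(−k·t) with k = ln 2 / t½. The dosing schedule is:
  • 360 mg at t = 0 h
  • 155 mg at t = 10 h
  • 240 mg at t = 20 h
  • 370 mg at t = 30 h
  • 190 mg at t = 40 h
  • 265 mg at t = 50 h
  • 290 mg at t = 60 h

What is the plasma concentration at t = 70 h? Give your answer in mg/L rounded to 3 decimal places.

k = ln 2 / 24 = 0.02888 per h
Dose 1 (360 mg at t=0 h): 360·exp(−0.02888·70) = 47.676 mg/L
Dose 2 (155 mg at t=10 h): 155·exp(−0.02888·60) = 27.400 mg/L
Dose 3 (240 mg at t=20 h): 240·exp(−0.02888·50) = 56.632 mg/L
Dose 4 (370 mg at t=30 h): 370·exp(−0.02888·40) = 116.543 mg/L
Dose 5 (190 mg at t=40 h): 190·exp(−0.02888·30) = 79.885 mg/L
Dose 6 (265 mg at t=50 h): 265·exp(−0.02888·20) = 148.726 mg/L
Dose 7 (290 mg at t=60 h): 290·exp(−0.02888·10) = 217.255 mg/L
C(70) = 47.676 + 27.400 + 56.632 + 116.543 + 79.885 + 148.726 + 217.255 = 694.117 mg/L

694.117 mg/L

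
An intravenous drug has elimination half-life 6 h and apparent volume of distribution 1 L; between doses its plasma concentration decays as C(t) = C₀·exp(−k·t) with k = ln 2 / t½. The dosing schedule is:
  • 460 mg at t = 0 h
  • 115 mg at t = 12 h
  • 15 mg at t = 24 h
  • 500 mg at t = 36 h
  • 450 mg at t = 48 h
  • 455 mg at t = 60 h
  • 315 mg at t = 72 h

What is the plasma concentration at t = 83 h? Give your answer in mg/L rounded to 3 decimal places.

k = ln 2 / 6 = 0.11552 per h
Dose 1 (460 mg at t=0 h): 460·exp(−0.11552·83) = 0.032 mg/L
Dose 2 (115 mg at t=12 h): 115·exp(−0.11552·71) = 0.032 mg/L
Dose 3 (15 mg at t=24 h): 15·exp(−0.11552·59) = 0.016 mg/L
Dose 4 (500 mg at t=36 h): 500·exp(−0.11552·47) = 2.192 mg/L
Dose 5 (450 mg at t=48 h): 450·exp(−0.11552·35) = 7.892 mg/L
Dose 6 (455 mg at t=60 h): 455·exp(−0.11552·23) = 31.920 mg/L
Dose 7 (315 mg at t=72 h): 315·exp(−0.11552·11) = 88.394 mg/L
C(83) = 0.032 + 0.032 + 0.016 + 2.192 + 7.892 + 31.920 + 88.394 = 130.478 mg/L

130.478 mg/L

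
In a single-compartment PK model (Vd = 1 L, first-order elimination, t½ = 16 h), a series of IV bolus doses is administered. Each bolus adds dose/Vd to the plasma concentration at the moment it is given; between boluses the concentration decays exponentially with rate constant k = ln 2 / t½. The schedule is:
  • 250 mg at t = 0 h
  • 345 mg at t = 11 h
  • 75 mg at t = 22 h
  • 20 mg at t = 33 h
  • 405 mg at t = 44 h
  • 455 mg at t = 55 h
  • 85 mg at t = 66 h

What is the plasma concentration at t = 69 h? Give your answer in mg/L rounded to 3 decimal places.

514.389 mg/L

k = ln 2 / 16 = 0.04332 per h
Dose 1 (250 mg at t=0 h): 250·exp(−0.04332·69) = 12.582 mg/L
Dose 2 (345 mg at t=11 h): 345·exp(−0.04332·58) = 27.963 mg/L
Dose 3 (75 mg at t=22 h): 75·exp(−0.04332·47) = 9.790 mg/L
Dose 4 (20 mg at t=33 h): 20·exp(−0.04332·36) = 4.204 mg/L
Dose 5 (405 mg at t=44 h): 405·exp(−0.04332·25) = 137.118 mg/L
Dose 6 (455 mg at t=55 h): 455·exp(−0.04332·14) = 248.091 mg/L
Dose 7 (85 mg at t=66 h): 85·exp(−0.04332·3) = 74.641 mg/L
C(69) = 12.582 + 27.963 + 9.790 + 4.204 + 137.118 + 248.091 + 74.641 = 514.389 mg/L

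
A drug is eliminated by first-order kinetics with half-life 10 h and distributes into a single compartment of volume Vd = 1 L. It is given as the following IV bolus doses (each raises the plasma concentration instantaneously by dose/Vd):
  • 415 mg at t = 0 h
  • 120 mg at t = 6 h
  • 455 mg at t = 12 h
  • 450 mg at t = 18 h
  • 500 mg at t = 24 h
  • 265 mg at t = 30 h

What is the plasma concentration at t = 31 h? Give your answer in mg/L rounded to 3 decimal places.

929.325 mg/L

k = ln 2 / 10 = 0.06931 per h
Dose 1 (415 mg at t=0 h): 415·exp(−0.06931·31) = 48.401 mg/L
Dose 2 (120 mg at t=6 h): 120·exp(−0.06931·25) = 21.213 mg/L
Dose 3 (455 mg at t=12 h): 455·exp(−0.06931·19) = 121.914 mg/L
Dose 4 (450 mg at t=18 h): 450·exp(−0.06931·13) = 182.757 mg/L
Dose 5 (500 mg at t=24 h): 500·exp(−0.06931·7) = 307.786 mg/L
Dose 6 (265 mg at t=30 h): 265·exp(−0.06931·1) = 247.254 mg/L
C(31) = 48.401 + 21.213 + 121.914 + 182.757 + 307.786 + 247.254 = 929.325 mg/L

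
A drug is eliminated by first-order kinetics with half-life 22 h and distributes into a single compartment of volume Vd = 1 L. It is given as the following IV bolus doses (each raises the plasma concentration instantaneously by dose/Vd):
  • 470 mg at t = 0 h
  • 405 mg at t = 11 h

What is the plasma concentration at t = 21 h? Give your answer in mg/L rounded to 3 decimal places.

k = ln 2 / 22 = 0.03151 per h
Dose 1 (470 mg at t=0 h): 470·exp(−0.03151·21) = 242.522 mg/L
Dose 2 (405 mg at t=11 h): 405·exp(−0.03151·10) = 295.545 mg/L
C(21) = 242.522 + 295.545 = 538.067 mg/L

538.067 mg/L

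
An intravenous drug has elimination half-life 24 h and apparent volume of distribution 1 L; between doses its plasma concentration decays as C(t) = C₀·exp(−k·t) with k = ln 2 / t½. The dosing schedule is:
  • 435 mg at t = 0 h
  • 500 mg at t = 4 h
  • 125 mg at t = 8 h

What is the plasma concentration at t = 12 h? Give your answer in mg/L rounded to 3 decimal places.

k = ln 2 / 24 = 0.02888 per h
Dose 1 (435 mg at t=0 h): 435·exp(−0.02888·12) = 307.591 mg/L
Dose 2 (500 mg at t=4 h): 500·exp(−0.02888·8) = 396.850 mg/L
Dose 3 (125 mg at t=8 h): 125·exp(−0.02888·4) = 111.362 mg/L
C(12) = 307.591 + 396.850 + 111.362 = 815.804 mg/L

815.804 mg/L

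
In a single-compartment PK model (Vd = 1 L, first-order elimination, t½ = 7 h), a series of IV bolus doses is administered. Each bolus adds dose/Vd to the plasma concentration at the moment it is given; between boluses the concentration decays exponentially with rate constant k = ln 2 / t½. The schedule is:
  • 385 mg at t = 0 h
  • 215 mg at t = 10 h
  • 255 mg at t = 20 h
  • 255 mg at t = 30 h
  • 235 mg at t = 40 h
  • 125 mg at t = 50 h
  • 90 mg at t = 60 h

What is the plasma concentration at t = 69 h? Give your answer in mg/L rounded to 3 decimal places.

k = ln 2 / 7 = 0.09902 per h
Dose 1 (385 mg at t=0 h): 385·exp(−0.09902·69) = 0.415 mg/L
Dose 2 (215 mg at t=10 h): 215·exp(−0.09902·59) = 0.624 mg/L
Dose 3 (255 mg at t=20 h): 255·exp(−0.09902·49) = 1.992 mg/L
Dose 4 (255 mg at t=30 h): 255·exp(−0.09902·39) = 5.363 mg/L
Dose 5 (235 mg at t=40 h): 235·exp(−0.09902·29) = 13.303 mg/L
Dose 6 (125 mg at t=50 h): 125·exp(−0.09902·19) = 19.047 mg/L
Dose 7 (90 mg at t=60 h): 90·exp(−0.09902·9) = 36.915 mg/L
C(69) = 0.415 + 0.624 + 1.992 + 5.363 + 13.303 + 19.047 + 36.915 = 77.659 mg/L

77.659 mg/L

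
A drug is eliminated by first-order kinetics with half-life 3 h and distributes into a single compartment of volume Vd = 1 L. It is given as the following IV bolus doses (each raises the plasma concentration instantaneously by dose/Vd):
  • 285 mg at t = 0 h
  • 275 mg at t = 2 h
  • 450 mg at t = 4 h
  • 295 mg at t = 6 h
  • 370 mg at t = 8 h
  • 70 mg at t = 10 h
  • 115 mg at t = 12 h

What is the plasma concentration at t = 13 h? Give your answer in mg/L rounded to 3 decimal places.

393.396 mg/L

k = ln 2 / 3 = 0.23105 per h
Dose 1 (285 mg at t=0 h): 285·exp(−0.23105·13) = 14.138 mg/L
Dose 2 (275 mg at t=2 h): 275·exp(−0.23105·11) = 21.655 mg/L
Dose 3 (450 mg at t=4 h): 450·exp(−0.23105·9) = 56.250 mg/L
Dose 4 (295 mg at t=6 h): 295·exp(−0.23105·7) = 58.535 mg/L
Dose 5 (370 mg at t=8 h): 370·exp(−0.23105·5) = 116.543 mg/L
Dose 6 (70 mg at t=10 h): 70·exp(−0.23105·3) = 35.000 mg/L
Dose 7 (115 mg at t=12 h): 115·exp(−0.23105·1) = 91.276 mg/L
C(13) = 14.138 + 21.655 + 56.250 + 58.535 + 116.543 + 35.000 + 91.276 = 393.396 mg/L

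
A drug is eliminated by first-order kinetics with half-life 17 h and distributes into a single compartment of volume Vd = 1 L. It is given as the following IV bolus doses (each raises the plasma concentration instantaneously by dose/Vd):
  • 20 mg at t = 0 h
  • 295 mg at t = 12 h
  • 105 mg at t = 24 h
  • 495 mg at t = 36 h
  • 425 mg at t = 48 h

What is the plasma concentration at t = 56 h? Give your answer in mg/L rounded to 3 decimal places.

k = ln 2 / 17 = 0.04077 per h
Dose 1 (20 mg at t=0 h): 20·exp(−0.04077·56) = 2.039 mg/L
Dose 2 (295 mg at t=12 h): 295·exp(−0.04077·44) = 49.055 mg/L
Dose 3 (105 mg at t=24 h): 105·exp(−0.04077·32) = 28.480 mg/L
Dose 4 (495 mg at t=36 h): 495·exp(−0.04077·20) = 219.004 mg/L
Dose 5 (425 mg at t=48 h): 425·exp(−0.04077·8) = 306.710 mg/L
C(56) = 2.039 + 49.055 + 28.480 + 219.004 + 306.710 = 605.288 mg/L

605.288 mg/L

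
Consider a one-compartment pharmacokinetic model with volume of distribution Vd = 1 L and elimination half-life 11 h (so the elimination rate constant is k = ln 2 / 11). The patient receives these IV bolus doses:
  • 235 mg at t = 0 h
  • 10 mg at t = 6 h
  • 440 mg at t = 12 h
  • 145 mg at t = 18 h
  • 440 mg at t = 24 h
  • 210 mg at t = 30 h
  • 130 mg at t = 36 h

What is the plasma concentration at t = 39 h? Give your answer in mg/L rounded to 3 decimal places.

k = ln 2 / 11 = 0.06301 per h
Dose 1 (235 mg at t=0 h): 235·exp(−0.06301·39) = 20.127 mg/L
Dose 2 (10 mg at t=6 h): 10·exp(−0.06301·33) = 1.250 mg/L
Dose 3 (440 mg at t=12 h): 440·exp(−0.06301·27) = 80.271 mg/L
Dose 4 (145 mg at t=18 h): 145·exp(−0.06301·21) = 38.608 mg/L
Dose 5 (440 mg at t=24 h): 440·exp(−0.06301·15) = 170.985 mg/L
Dose 6 (210 mg at t=30 h): 210·exp(−0.06301·9) = 119.103 mg/L
Dose 7 (130 mg at t=36 h): 130·exp(−0.06301·3) = 107.608 mg/L
C(39) = 20.127 + 1.250 + 80.271 + 38.608 + 170.985 + 119.103 + 107.608 = 537.952 mg/L

537.952 mg/L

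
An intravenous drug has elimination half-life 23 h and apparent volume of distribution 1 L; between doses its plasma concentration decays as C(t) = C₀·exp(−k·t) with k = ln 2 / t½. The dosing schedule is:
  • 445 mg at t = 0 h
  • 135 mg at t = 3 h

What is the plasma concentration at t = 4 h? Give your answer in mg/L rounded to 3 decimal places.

k = ln 2 / 23 = 0.03014 per h
Dose 1 (445 mg at t=0 h): 445·exp(−0.03014·4) = 394.464 mg/L
Dose 2 (135 mg at t=3 h): 135·exp(−0.03014·1) = 130.992 mg/L
C(4) = 394.464 + 130.992 = 525.456 mg/L

525.456 mg/L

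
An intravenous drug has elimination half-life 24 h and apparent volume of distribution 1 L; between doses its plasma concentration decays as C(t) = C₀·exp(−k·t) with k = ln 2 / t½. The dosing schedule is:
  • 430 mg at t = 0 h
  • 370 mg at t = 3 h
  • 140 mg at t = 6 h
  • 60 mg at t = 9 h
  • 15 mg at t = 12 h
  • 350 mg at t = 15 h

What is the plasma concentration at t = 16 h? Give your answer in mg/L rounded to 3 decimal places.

1032.363 mg/L

k = ln 2 / 24 = 0.02888 per h
Dose 1 (430 mg at t=0 h): 430·exp(−0.02888·16) = 270.883 mg/L
Dose 2 (370 mg at t=3 h): 370·exp(−0.02888·13) = 254.181 mg/L
Dose 3 (140 mg at t=6 h): 140·exp(−0.02888·10) = 104.881 mg/L
Dose 4 (60 mg at t=9 h): 60·exp(−0.02888·7) = 49.017 mg/L
Dose 5 (15 mg at t=12 h): 15·exp(−0.02888·4) = 13.363 mg/L
Dose 6 (350 mg at t=15 h): 350·exp(−0.02888·1) = 340.036 mg/L
C(16) = 270.883 + 254.181 + 104.881 + 49.017 + 13.363 + 340.036 = 1032.363 mg/L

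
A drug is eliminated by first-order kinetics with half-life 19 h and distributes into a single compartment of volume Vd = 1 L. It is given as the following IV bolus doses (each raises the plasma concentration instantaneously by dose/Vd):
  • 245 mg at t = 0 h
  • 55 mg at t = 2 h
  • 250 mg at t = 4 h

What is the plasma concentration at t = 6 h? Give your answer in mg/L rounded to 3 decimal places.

k = ln 2 / 19 = 0.03648 per h
Dose 1 (245 mg at t=0 h): 245·exp(−0.03648·6) = 196.836 mg/L
Dose 2 (55 mg at t=2 h): 55·exp(−0.03648·4) = 47.532 mg/L
Dose 3 (250 mg at t=4 h): 250·exp(−0.03648·2) = 232.409 mg/L
C(6) = 196.836 + 47.532 + 232.409 = 476.777 mg/L

476.777 mg/L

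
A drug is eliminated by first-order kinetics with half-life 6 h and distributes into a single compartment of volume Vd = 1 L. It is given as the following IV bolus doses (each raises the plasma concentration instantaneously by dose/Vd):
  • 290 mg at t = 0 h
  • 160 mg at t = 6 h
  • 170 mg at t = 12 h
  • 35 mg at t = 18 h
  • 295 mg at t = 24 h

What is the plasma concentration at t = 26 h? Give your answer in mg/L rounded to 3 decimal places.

312.024 mg/L

k = ln 2 / 6 = 0.11552 per h
Dose 1 (290 mg at t=0 h): 290·exp(−0.11552·26) = 14.386 mg/L
Dose 2 (160 mg at t=6 h): 160·exp(−0.11552·20) = 15.874 mg/L
Dose 3 (170 mg at t=12 h): 170·exp(−0.11552·14) = 33.732 mg/L
Dose 4 (35 mg at t=18 h): 35·exp(−0.11552·8) = 13.890 mg/L
Dose 5 (295 mg at t=24 h): 295·exp(−0.11552·2) = 234.142 mg/L
C(26) = 14.386 + 15.874 + 33.732 + 13.890 + 234.142 = 312.024 mg/L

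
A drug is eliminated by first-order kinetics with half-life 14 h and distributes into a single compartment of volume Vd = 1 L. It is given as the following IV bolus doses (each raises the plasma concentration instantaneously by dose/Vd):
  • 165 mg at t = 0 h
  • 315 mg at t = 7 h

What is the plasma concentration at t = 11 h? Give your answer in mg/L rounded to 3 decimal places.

k = ln 2 / 14 = 0.04951 per h
Dose 1 (165 mg at t=0 h): 165·exp(−0.04951·11) = 95.711 mg/L
Dose 2 (315 mg at t=7 h): 315·exp(−0.04951·4) = 258.406 mg/L
C(11) = 95.711 + 258.406 = 354.116 mg/L

354.116 mg/L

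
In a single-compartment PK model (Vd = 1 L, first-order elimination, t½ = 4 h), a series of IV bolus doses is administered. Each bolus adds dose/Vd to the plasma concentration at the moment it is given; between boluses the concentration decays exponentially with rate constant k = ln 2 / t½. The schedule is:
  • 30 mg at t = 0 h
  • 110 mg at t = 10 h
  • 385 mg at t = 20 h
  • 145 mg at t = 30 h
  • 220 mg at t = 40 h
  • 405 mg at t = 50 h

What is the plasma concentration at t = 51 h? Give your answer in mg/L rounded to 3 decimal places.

k = ln 2 / 4 = 0.17329 per h
Dose 1 (30 mg at t=0 h): 30·exp(−0.17329·51) = 0.004 mg/L
Dose 2 (110 mg at t=10 h): 110·exp(−0.17329·41) = 0.090 mg/L
Dose 3 (385 mg at t=20 h): 385·exp(−0.17329·31) = 1.788 mg/L
Dose 4 (145 mg at t=30 h): 145·exp(−0.17329·21) = 3.810 mg/L
Dose 5 (220 mg at t=40 h): 220·exp(−0.17329·11) = 32.703 mg/L
Dose 6 (405 mg at t=50 h): 405·exp(−0.17329·1) = 340.563 mg/L
C(51) = 0.004 + 0.090 + 1.788 + 3.810 + 32.703 + 340.563 = 378.960 mg/L

378.960 mg/L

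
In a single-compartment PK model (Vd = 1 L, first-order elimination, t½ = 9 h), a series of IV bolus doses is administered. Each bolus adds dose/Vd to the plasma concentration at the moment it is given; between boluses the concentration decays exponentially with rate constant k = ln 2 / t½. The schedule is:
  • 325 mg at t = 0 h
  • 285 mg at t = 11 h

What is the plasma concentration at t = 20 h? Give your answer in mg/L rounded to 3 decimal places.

k = ln 2 / 9 = 0.07702 per h
Dose 1 (325 mg at t=0 h): 325·exp(−0.07702·20) = 69.651 mg/L
Dose 2 (285 mg at t=11 h): 285·exp(−0.07702·9) = 142.500 mg/L
C(20) = 69.651 + 142.500 = 212.151 mg/L

212.151 mg/L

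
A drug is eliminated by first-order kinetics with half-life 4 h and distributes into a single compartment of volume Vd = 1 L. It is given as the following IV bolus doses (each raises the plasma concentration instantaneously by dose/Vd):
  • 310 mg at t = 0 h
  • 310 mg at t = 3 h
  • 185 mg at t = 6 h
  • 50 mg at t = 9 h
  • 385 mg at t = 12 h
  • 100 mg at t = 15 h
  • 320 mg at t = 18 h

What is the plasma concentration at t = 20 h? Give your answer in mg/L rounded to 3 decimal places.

414.333 mg/L

k = ln 2 / 4 = 0.17329 per h
Dose 1 (310 mg at t=0 h): 310·exp(−0.17329·20) = 9.688 mg/L
Dose 2 (310 mg at t=3 h): 310·exp(−0.17329·17) = 16.292 mg/L
Dose 3 (185 mg at t=6 h): 185·exp(−0.17329·14) = 16.352 mg/L
Dose 4 (50 mg at t=9 h): 50·exp(−0.17329·11) = 7.433 mg/L
Dose 5 (385 mg at t=12 h): 385·exp(−0.17329·8) = 96.250 mg/L
Dose 6 (100 mg at t=15 h): 100·exp(−0.17329·5) = 42.045 mg/L
Dose 7 (320 mg at t=18 h): 320·exp(−0.17329·2) = 226.274 mg/L
C(20) = 9.688 + 16.292 + 16.352 + 7.433 + 96.250 + 42.045 + 226.274 = 414.333 mg/L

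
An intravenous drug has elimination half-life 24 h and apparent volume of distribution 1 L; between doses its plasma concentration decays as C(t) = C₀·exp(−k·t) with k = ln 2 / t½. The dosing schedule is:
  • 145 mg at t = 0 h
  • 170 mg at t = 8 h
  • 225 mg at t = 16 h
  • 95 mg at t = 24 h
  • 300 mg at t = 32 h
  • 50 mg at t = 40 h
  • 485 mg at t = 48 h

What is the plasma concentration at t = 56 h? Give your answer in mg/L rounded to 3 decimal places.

k = ln 2 / 24 = 0.02888 per h
Dose 1 (145 mg at t=0 h): 145·exp(−0.02888·56) = 28.772 mg/L
Dose 2 (170 mg at t=8 h): 170·exp(−0.02888·48) = 42.500 mg/L
Dose 3 (225 mg at t=16 h): 225·exp(−0.02888·40) = 70.871 mg/L
Dose 4 (95 mg at t=24 h): 95·exp(−0.02888·32) = 37.701 mg/L
Dose 5 (300 mg at t=32 h): 300·exp(−0.02888·24) = 150.000 mg/L
Dose 6 (50 mg at t=40 h): 50·exp(−0.02888·16) = 31.498 mg/L
Dose 7 (485 mg at t=48 h): 485·exp(−0.02888·8) = 384.945 mg/L
C(56) = 28.772 + 42.500 + 70.871 + 37.701 + 150.000 + 31.498 + 384.945 = 746.286 mg/L

746.286 mg/L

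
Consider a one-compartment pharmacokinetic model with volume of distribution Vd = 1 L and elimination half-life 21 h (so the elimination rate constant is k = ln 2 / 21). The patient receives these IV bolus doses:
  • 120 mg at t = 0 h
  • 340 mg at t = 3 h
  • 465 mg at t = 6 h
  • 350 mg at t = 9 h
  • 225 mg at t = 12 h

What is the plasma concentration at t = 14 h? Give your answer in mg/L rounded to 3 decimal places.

1176.543 mg/L

k = ln 2 / 21 = 0.03301 per h
Dose 1 (120 mg at t=0 h): 120·exp(−0.03301·14) = 75.595 mg/L
Dose 2 (340 mg at t=3 h): 340·exp(−0.03301·11) = 236.481 mg/L
Dose 3 (465 mg at t=6 h): 465·exp(−0.03301·8) = 357.088 mg/L
Dose 4 (350 mg at t=9 h): 350·exp(−0.03301·5) = 296.752 mg/L
Dose 5 (225 mg at t=12 h): 225·exp(−0.03301·2) = 210.626 mg/L
C(14) = 75.595 + 236.481 + 357.088 + 296.752 + 210.626 = 1176.543 mg/L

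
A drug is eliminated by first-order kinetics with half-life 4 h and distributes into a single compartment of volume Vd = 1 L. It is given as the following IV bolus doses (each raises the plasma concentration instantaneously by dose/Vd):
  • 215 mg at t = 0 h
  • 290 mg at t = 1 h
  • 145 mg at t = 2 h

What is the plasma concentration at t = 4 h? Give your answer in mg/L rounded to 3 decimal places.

382.466 mg/L

k = ln 2 / 4 = 0.17329 per h
Dose 1 (215 mg at t=0 h): 215·exp(−0.17329·4) = 107.500 mg/L
Dose 2 (290 mg at t=1 h): 290·exp(−0.17329·3) = 172.435 mg/L
Dose 3 (145 mg at t=2 h): 145·exp(−0.17329·2) = 102.530 mg/L
C(4) = 107.500 + 172.435 + 102.530 = 382.466 mg/L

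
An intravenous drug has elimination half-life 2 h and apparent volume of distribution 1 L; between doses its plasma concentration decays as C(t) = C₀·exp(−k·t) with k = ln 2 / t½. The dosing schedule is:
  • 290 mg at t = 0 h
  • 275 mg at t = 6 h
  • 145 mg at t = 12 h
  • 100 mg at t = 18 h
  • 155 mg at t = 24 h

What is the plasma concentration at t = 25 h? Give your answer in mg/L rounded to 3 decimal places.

k = ln 2 / 2 = 0.34657 per h
Dose 1 (290 mg at t=0 h): 290·exp(−0.34657·25) = 0.050 mg/L
Dose 2 (275 mg at t=6 h): 275·exp(−0.34657·19) = 0.380 mg/L
Dose 3 (145 mg at t=12 h): 145·exp(−0.34657·13) = 1.602 mg/L
Dose 4 (100 mg at t=18 h): 100·exp(−0.34657·7) = 8.839 mg/L
Dose 5 (155 mg at t=24 h): 155·exp(−0.34657·1) = 109.602 mg/L
C(25) = 0.050 + 0.380 + 1.602 + 8.839 + 109.602 = 120.472 mg/L

120.472 mg/L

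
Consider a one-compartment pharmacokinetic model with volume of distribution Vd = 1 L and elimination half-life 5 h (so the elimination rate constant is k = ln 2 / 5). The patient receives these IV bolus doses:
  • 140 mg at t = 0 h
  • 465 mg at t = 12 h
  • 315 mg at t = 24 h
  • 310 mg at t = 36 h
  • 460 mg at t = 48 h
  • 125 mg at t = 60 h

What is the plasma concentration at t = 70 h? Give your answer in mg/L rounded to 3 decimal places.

k = ln 2 / 5 = 0.13863 per h
Dose 1 (140 mg at t=0 h): 140·exp(−0.13863·70) = 0.009 mg/L
Dose 2 (465 mg at t=12 h): 465·exp(−0.13863·58) = 0.150 mg/L
Dose 3 (315 mg at t=24 h): 315·exp(−0.13863·46) = 0.536 mg/L
Dose 4 (310 mg at t=36 h): 310·exp(−0.13863·34) = 2.782 mg/L
Dose 5 (460 mg at t=48 h): 460·exp(−0.13863·22) = 21.788 mg/L
Dose 6 (125 mg at t=60 h): 125·exp(−0.13863·10) = 31.250 mg/L
C(70) = 0.009 + 0.150 + 0.536 + 2.782 + 21.788 + 31.250 = 56.514 mg/L

56.514 mg/L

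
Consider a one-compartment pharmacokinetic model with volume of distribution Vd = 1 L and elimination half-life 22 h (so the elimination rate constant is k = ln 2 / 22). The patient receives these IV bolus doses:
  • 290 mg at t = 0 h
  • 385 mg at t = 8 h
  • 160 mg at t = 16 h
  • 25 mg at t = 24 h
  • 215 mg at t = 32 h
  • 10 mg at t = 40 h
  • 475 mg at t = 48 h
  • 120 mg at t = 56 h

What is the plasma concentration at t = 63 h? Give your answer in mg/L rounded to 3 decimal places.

k = ln 2 / 22 = 0.03151 per h
Dose 1 (290 mg at t=0 h): 290·exp(−0.03151·63) = 39.844 mg/L
Dose 2 (385 mg at t=8 h): 385·exp(−0.03151·55) = 68.059 mg/L
Dose 3 (160 mg at t=16 h): 160·exp(−0.03151·47) = 36.392 mg/L
Dose 4 (25 mg at t=24 h): 25·exp(−0.03151·39) = 7.316 mg/L
Dose 5 (215 mg at t=32 h): 215·exp(−0.03151·31) = 80.958 mg/L
Dose 6 (10 mg at t=40 h): 10·exp(−0.03151·23) = 4.845 mg/L
Dose 7 (475 mg at t=48 h): 475·exp(−0.03151·15) = 296.105 mg/L
Dose 8 (120 mg at t=56 h): 120·exp(−0.03151·7) = 96.250 mg/L
C(63) = 39.844 + 68.059 + 36.392 + 7.316 + 80.958 + 4.845 + 296.105 + 96.250 = 629.769 mg/L

629.769 mg/L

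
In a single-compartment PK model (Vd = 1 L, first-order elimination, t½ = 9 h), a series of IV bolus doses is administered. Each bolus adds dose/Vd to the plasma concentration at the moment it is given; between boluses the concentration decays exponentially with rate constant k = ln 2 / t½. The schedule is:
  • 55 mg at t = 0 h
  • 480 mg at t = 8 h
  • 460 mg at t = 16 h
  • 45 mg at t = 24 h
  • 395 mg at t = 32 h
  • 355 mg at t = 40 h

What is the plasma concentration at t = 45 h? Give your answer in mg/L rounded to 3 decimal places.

k = ln 2 / 9 = 0.07702 per h
Dose 1 (55 mg at t=0 h): 55·exp(−0.07702·45) = 1.719 mg/L
Dose 2 (480 mg at t=8 h): 480·exp(−0.07702·37) = 27.776 mg/L
Dose 3 (460 mg at t=16 h): 460·exp(−0.07702·29) = 49.292 mg/L
Dose 4 (45 mg at t=24 h): 45·exp(−0.07702·21) = 8.929 mg/L
Dose 5 (395 mg at t=32 h): 395·exp(−0.07702·13) = 145.136 mg/L
Dose 6 (355 mg at t=40 h): 355·exp(−0.07702·5) = 241.540 mg/L
C(45) = 1.719 + 27.776 + 49.292 + 8.929 + 145.136 + 241.540 = 474.392 mg/L

474.392 mg/L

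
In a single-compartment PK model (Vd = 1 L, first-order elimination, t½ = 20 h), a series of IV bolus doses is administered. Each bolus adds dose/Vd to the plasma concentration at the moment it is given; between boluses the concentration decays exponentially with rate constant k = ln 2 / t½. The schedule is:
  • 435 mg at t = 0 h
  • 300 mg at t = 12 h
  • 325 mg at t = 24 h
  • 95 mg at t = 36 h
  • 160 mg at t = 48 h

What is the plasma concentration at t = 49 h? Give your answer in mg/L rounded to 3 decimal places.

k = ln 2 / 20 = 0.03466 per h
Dose 1 (435 mg at t=0 h): 435·exp(−0.03466·49) = 79.610 mg/L
Dose 2 (300 mg at t=12 h): 300·exp(−0.03466·37) = 83.218 mg/L
Dose 3 (325 mg at t=24 h): 325·exp(−0.03466·25) = 136.646 mg/L
Dose 4 (95 mg at t=36 h): 95·exp(−0.03466·13) = 60.542 mg/L
Dose 5 (160 mg at t=48 h): 160·exp(−0.03466·1) = 154.550 mg/L
C(49) = 79.610 + 83.218 + 136.646 + 60.542 + 154.550 = 514.564 mg/L

514.564 mg/L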